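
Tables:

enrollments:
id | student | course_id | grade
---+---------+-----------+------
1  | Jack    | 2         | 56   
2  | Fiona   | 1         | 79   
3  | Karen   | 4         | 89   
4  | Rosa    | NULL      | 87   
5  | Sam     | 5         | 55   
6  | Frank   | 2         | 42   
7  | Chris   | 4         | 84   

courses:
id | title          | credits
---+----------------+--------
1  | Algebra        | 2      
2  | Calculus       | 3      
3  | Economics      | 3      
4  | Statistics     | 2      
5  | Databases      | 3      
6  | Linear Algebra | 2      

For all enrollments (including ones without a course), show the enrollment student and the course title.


LEFT JOIN keeps every row from enrollments (the left table); where course_id has no match in courses, the course columns become NULL. Walk through each enrollment:
  - enrollment 1 (Jack): course_id=2 -> matches Calculus
  - enrollment 2 (Fiona): course_id=1 -> matches Algebra
  - enrollment 3 (Karen): course_id=4 -> matches Statistics
  - enrollment 4 (Rosa): course_id=NULL, no match -> kept with NULL
  - enrollment 5 (Sam): course_id=5 -> matches Databases
  - enrollment 6 (Frank): course_id=2 -> matches Calculus
  - enrollment 7 (Chris): course_id=4 -> matches Statistics
All 7 rows appear; 1 has NULL course.

SQL:
SELECT a.student, b.title AS course
FROM enrollments a
LEFT JOIN courses b ON a.course_id = b.id

Result:
student | course    
--------+-----------
Jack    | Calculus  
Fiona   | Algebra   
Karen   | Statistics
Rosa    | NULL      
Sam     | Databases 
Frank   | Calculus  
Chris   | Statistics


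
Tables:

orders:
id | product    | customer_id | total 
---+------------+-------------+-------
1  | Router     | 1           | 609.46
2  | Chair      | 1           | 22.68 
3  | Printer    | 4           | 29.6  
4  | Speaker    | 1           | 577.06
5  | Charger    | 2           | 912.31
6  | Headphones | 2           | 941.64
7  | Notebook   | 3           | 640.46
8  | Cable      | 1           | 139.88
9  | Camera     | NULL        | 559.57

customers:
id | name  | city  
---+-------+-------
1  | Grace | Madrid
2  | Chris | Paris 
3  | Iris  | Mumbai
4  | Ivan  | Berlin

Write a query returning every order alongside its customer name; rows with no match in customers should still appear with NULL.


LEFT JOIN keeps every row from orders (the left table); where customer_id has no match in customers, the customer columns become NULL. Walk through each order:
  - order 1 (Router): customer_id=1 -> matches Grace
  - order 2 (Chair): customer_id=1 -> matches Grace
  - order 3 (Printer): customer_id=4 -> matches Ivan
  - order 4 (Speaker): customer_id=1 -> matches Grace
  - order 5 (Charger): customer_id=2 -> matches Chris
  - order 6 (Headphones): customer_id=2 -> matches Chris
  - order 7 (Notebook): customer_id=3 -> matches Iris
  - order 8 (Cable): customer_id=1 -> matches Grace
  - order 9 (Camera): customer_id=NULL, no match -> kept with NULL
All 9 rows appear; 1 has NULL customer.

SQL:
SELECT a.product, b.name AS customer
FROM orders a
LEFT JOIN customers b ON a.customer_id = b.id

Result:
product    | customer
-----------+---------
Router     | Grace   
Chair      | Grace   
Printer    | Ivan    
Speaker    | Grace   
Charger    | Chris   
Headphones | Chris   
Notebook   | Iris    
Cable      | Grace   
Camera     | NULL    


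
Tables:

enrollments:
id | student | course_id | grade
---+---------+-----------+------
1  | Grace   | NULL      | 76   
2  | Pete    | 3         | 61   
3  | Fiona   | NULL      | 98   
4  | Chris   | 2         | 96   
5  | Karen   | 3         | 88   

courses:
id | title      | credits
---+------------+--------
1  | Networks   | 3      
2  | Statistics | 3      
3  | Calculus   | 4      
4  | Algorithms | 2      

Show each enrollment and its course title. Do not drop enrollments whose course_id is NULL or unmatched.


LEFT JOIN keeps every row from enrollments (the left table); where course_id has no match in courses, the course columns become NULL. Walk through each enrollment:
  - enrollment 1 (Grace): course_id=NULL, no match -> kept with NULL
  - enrollment 2 (Pete): course_id=3 -> matches Calculus
  - enrollment 3 (Fiona): course_id=NULL, no match -> kept with NULL
  - enrollment 4 (Chris): course_id=2 -> matches Statistics
  - enrollment 5 (Karen): course_id=3 -> matches Calculus
All 5 rows appear; 2 have NULL course.

SQL:
SELECT a.student, b.title AS course
FROM enrollments a
LEFT JOIN courses b ON a.course_id = b.id

Result:
student | course    
--------+-----------
Grace   | NULL      
Pete    | Calculus  
Fiona   | NULL      
Chris   | Statistics
Karen   | Calculus  


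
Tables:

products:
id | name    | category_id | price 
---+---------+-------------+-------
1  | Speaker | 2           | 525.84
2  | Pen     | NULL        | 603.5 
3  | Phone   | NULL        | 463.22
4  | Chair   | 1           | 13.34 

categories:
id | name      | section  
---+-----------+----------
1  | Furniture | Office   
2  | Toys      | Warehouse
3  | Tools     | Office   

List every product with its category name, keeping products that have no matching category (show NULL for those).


LEFT JOIN keeps every row from products (the left table); where category_id has no match in categories, the category columns become NULL. Walk through each product:
  - product 1 (Speaker): category_id=2 -> matches Toys
  - product 2 (Pen): category_id=NULL, no match -> kept with NULL
  - product 3 (Phone): category_id=NULL, no match -> kept with NULL
  - product 4 (Chair): category_id=1 -> matches Furniture
All 4 rows appear; 2 have NULL category.

SQL:
SELECT a.name, b.name AS category
FROM products a
LEFT JOIN categories b ON a.category_id = b.id

Result:
name    | category 
--------+----------
Speaker | Toys     
Pen     | NULL     
Phone   | NULL     
Chair   | Furniture


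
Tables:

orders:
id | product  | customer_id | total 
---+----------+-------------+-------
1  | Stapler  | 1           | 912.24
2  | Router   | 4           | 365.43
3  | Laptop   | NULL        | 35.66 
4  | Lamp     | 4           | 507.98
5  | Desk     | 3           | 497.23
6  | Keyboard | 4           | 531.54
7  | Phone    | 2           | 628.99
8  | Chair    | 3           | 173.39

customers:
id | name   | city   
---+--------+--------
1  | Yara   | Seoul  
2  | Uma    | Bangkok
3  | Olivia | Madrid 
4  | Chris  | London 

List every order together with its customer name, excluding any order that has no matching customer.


INNER JOIN keeps only orders rows whose customer_id matches an id in customers. Walk through each order:
  - order 1 (Stapler): customer_id=1 -> matches Yara
  - order 2 (Router): customer_id=4 -> matches Chris
  - order 3 (Laptop): customer_id=NULL, no match -> dropped
  - order 4 (Lamp): customer_id=4 -> matches Chris
  - order 5 (Desk): customer_id=3 -> matches Olivia
  - order 6 (Keyboard): customer_id=4 -> matches Chris
  - order 7 (Phone): customer_id=2 -> matches Uma
  - order 8 (Chair): customer_id=3 -> matches Olivia
So 1 of 8 rows is dropped.

SQL:
SELECT a.product, b.name AS customer
FROM orders a
INNER JOIN customers b ON a.customer_id = b.id

Result:
product  | customer
---------+---------
Stapler  | Yara    
Router   | Chris   
Lamp     | Chris   
Desk     | Olivia  
Keyboard | Chris   
Phone    | Uma     
Chair    | Olivia  


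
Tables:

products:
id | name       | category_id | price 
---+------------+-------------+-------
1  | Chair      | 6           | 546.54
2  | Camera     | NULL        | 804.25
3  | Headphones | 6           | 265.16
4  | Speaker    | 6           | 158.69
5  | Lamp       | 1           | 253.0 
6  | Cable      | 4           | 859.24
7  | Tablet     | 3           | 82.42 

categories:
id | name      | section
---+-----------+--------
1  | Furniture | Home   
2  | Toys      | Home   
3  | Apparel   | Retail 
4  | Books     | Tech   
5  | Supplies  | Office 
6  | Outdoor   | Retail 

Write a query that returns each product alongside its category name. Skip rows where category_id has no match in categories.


INNER JOIN keeps only products rows whose category_id matches an id in categories. Walk through each product:
  - product 1 (Chair): category_id=6 -> matches Outdoor
  - product 2 (Camera): category_id=NULL, no match -> dropped
  - product 3 (Headphones): category_id=6 -> matches Outdoor
  - product 4 (Speaker): category_id=6 -> matches Outdoor
  - product 5 (Lamp): category_id=1 -> matches Furniture
  - product 6 (Cable): category_id=4 -> matches Books
  - product 7 (Tablet): category_id=3 -> matches Apparel
So 1 of 7 rows is dropped.

SQL:
SELECT a.name, b.name AS category
FROM products a
INNER JOIN categories b ON a.category_id = b.id

Result:
name       | category 
-----------+----------
Chair      | Outdoor  
Headphones | Outdoor  
Speaker    | Outdoor  
Lamp       | Furniture
Cable      | Books    
Tablet     | Apparel  


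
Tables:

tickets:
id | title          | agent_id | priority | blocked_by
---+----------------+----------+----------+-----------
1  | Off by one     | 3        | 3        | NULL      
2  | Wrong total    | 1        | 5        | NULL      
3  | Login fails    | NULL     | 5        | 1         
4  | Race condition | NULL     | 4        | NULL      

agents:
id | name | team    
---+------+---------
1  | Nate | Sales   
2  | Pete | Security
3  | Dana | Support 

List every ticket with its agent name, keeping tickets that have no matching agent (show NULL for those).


LEFT JOIN keeps every row from tickets (the left table); where agent_id has no match in agents, the agent columns become NULL. Walk through each ticket:
  - ticket 1 (Off by one): agent_id=3 -> matches Dana
  - ticket 2 (Wrong total): agent_id=1 -> matches Nate
  - ticket 3 (Login fails): agent_id=NULL, no match -> kept with NULL
  - ticket 4 (Race condition): agent_id=NULL, no match -> kept with NULL
All 4 rows appear; 2 have NULL agent.

SQL:
SELECT a.title, b.name AS agent
FROM tickets a
LEFT JOIN agents b ON a.agent_id = b.id

Result:
title          | agent
---------------+------
Off by one     | Dana 
Wrong total    | Nate 
Login fails    | NULL 
Race condition | NULL 


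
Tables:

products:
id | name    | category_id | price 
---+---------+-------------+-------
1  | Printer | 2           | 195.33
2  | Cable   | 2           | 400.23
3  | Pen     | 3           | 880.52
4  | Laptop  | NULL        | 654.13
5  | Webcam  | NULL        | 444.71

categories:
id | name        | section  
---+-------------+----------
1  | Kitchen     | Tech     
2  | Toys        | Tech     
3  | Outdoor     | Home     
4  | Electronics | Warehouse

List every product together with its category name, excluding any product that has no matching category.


INNER JOIN keeps only products rows whose category_id matches an id in categories. Walk through each product:
  - product 1 (Printer): category_id=2 -> matches Toys
  - product 2 (Cable): category_id=2 -> matches Toys
  - product 3 (Pen): category_id=3 -> matches Outdoor
  - product 4 (Laptop): category_id=NULL, no match -> dropped
  - product 5 (Webcam): category_id=NULL, no match -> dropped
So 2 of 5 rows are dropped.

SQL:
SELECT a.name, b.name AS category
FROM products a
INNER JOIN categories b ON a.category_id = b.id

Result:
name    | category
--------+---------
Printer | Toys    
Cable   | Toys    
Pen     | Outdoor 


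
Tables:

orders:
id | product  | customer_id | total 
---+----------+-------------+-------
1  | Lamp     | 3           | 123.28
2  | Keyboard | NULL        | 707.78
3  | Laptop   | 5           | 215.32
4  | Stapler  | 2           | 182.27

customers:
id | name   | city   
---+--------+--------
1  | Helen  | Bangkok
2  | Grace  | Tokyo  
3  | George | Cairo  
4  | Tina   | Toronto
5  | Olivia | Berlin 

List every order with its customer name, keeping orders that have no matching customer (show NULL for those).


LEFT JOIN keeps every row from orders (the left table); where customer_id has no match in customers, the customer columns become NULL. Walk through each order:
  - order 1 (Lamp): customer_id=3 -> matches George
  - order 2 (Keyboard): customer_id=NULL, no match -> kept with NULL
  - order 3 (Laptop): customer_id=5 -> matches Olivia
  - order 4 (Stapler): customer_id=2 -> matches Grace
All 4 rows appear; 1 has NULL customer.

SQL:
SELECT a.product, b.name AS customer
FROM orders a
LEFT JOIN customers b ON a.customer_id = b.id

Result:
product  | customer
---------+---------
Lamp     | George  
Keyboard | NULL    
Laptop   | Olivia  
Stapler  | Grace   


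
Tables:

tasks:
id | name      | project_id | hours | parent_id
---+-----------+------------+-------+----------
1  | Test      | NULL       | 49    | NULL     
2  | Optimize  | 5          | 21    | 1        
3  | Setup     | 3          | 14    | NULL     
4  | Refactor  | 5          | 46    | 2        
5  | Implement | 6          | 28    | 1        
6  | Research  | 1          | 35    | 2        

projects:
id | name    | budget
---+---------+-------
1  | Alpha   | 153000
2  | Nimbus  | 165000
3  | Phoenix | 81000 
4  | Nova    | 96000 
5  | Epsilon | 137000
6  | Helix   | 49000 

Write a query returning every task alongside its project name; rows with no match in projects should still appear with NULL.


LEFT JOIN keeps every row from tasks (the left table); where project_id has no match in projects, the project columns become NULL. Walk through each task:
  - task 1 (Test): project_id=NULL, no match -> kept with NULL
  - task 2 (Optimize): project_id=5 -> matches Epsilon
  - task 3 (Setup): project_id=3 -> matches Phoenix
  - task 4 (Refactor): project_id=5 -> matches Epsilon
  - task 5 (Implement): project_id=6 -> matches Helix
  - task 6 (Research): project_id=1 -> matches Alpha
All 6 rows appear; 1 has NULL project.

SQL:
SELECT a.name, b.name AS project
FROM tasks a
LEFT JOIN projects b ON a.project_id = b.id

Result:
name      | project
----------+--------
Test      | NULL   
Optimize  | Epsilon
Setup     | Phoenix
Refactor  | Epsilon
Implement | Helix  
Research  | Alpha  


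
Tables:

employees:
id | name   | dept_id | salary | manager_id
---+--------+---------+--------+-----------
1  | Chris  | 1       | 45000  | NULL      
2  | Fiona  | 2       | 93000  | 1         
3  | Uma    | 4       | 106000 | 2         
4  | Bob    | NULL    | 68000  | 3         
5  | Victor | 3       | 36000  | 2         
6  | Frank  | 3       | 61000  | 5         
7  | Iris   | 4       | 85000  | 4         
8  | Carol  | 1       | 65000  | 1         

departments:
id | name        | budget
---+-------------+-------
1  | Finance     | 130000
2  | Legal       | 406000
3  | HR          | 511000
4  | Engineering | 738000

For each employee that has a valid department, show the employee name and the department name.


INNER JOIN keeps only employees rows whose dept_id matches an id in departments. Walk through each employee:
  - employee 1 (Chris): dept_id=1 -> matches Finance
  - employee 2 (Fiona): dept_id=2 -> matches Legal
  - employee 3 (Uma): dept_id=4 -> matches Engineering
  - employee 4 (Bob): dept_id=NULL, no match -> dropped
  - employee 5 (Victor): dept_id=3 -> matches HR
  - employee 6 (Frank): dept_id=3 -> matches HR
  - employee 7 (Iris): dept_id=4 -> matches Engineering
  - employee 8 (Carol): dept_id=1 -> matches Finance
So 1 of 8 rows is dropped.

SQL:
SELECT a.name, b.name AS department
FROM employees a
INNER JOIN departments b ON a.dept_id = b.id

Result:
name   | department 
-------+------------
Chris  | Finance    
Fiona  | Legal      
Uma    | Engineering
Victor | HR         
Frank  | HR         
Iris   | Engineering
Carol  | Finance    


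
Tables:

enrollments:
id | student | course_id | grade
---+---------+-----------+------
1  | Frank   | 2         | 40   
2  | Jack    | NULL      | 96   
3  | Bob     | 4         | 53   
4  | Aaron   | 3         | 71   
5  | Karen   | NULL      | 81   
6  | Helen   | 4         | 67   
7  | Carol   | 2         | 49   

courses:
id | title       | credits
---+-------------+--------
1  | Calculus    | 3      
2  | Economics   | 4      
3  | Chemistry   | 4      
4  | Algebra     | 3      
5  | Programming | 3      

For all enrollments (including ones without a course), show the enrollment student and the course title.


LEFT JOIN keeps every row from enrollments (the left table); where course_id has no match in courses, the course columns become NULL. Walk through each enrollment:
  - enrollment 1 (Frank): course_id=2 -> matches Economics
  - enrollment 2 (Jack): course_id=NULL, no match -> kept with NULL
  - enrollment 3 (Bob): course_id=4 -> matches Algebra
  - enrollment 4 (Aaron): course_id=3 -> matches Chemistry
  - enrollment 5 (Karen): course_id=NULL, no match -> kept with NULL
  - enrollment 6 (Helen): course_id=4 -> matches Algebra
  - enrollment 7 (Carol): course_id=2 -> matches Economics
All 7 rows appear; 2 have NULL course.

SQL:
SELECT a.student, b.title AS course
FROM enrollments a
LEFT JOIN courses b ON a.course_id = b.id

Result:
student | course   
--------+----------
Frank   | Economics
Jack    | NULL     
Bob     | Algebra  
Aaron   | Chemistry
Karen   | NULL     
Helen   | Algebra  
Carol   | Economics


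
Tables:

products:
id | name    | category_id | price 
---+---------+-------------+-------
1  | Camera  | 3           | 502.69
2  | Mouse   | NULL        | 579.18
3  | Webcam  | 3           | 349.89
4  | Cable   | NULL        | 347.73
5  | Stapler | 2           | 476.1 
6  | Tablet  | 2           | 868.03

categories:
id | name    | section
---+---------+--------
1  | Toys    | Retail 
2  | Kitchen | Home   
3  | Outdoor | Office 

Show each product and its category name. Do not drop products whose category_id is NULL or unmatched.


LEFT JOIN keeps every row from products (the left table); where category_id has no match in categories, the category columns become NULL. Walk through each product:
  - product 1 (Camera): category_id=3 -> matches Outdoor
  - product 2 (Mouse): category_id=NULL, no match -> kept with NULL
  - product 3 (Webcam): category_id=3 -> matches Outdoor
  - product 4 (Cable): category_id=NULL, no match -> kept with NULL
  - product 5 (Stapler): category_id=2 -> matches Kitchen
  - product 6 (Tablet): category_id=2 -> matches Kitchen
All 6 rows appear; 2 have NULL category.

SQL:
SELECT a.name, b.name AS category
FROM products a
LEFT JOIN categories b ON a.category_id = b.id

Result:
name    | category
--------+---------
Camera  | Outdoor 
Mouse   | NULL    
Webcam  | Outdoor 
Cable   | NULL    
Stapler | Kitchen 
Tablet  | Kitchen 


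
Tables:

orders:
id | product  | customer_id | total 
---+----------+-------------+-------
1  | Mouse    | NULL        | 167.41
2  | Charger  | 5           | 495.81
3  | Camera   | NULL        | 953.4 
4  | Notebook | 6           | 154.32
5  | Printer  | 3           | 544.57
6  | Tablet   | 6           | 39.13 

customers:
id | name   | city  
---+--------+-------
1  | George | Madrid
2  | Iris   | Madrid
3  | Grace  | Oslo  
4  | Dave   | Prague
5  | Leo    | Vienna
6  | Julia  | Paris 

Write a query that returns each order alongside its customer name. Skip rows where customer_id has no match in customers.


INNER JOIN keeps only orders rows whose customer_id matches an id in customers. Walk through each order:
  - order 1 (Mouse): customer_id=NULL, no match -> dropped
  - order 2 (Charger): customer_id=5 -> matches Leo
  - order 3 (Camera): customer_id=NULL, no match -> dropped
  - order 4 (Notebook): customer_id=6 -> matches Julia
  - order 5 (Printer): customer_id=3 -> matches Grace
  - order 6 (Tablet): customer_id=6 -> matches Julia
So 2 of 6 rows are dropped.

SQL:
SELECT a.product, b.name AS customer
FROM orders a
INNER JOIN customers b ON a.customer_id = b.id

Result:
product  | customer
---------+---------
Charger  | Leo     
Notebook | Julia   
Printer  | Grace   
Tablet   | Julia   


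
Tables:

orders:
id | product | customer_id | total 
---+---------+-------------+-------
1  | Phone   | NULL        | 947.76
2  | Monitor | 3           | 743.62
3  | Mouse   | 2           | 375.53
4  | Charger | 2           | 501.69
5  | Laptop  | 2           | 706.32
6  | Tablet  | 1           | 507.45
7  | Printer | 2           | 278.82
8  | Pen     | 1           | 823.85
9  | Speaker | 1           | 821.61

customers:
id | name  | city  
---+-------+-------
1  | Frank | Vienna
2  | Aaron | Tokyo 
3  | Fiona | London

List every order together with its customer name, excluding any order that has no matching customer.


INNER JOIN keeps only orders rows whose customer_id matches an id in customers. Walk through each order:
  - order 1 (Phone): customer_id=NULL, no match -> dropped
  - order 2 (Monitor): customer_id=3 -> matches Fiona
  - order 3 (Mouse): customer_id=2 -> matches Aaron
  - order 4 (Charger): customer_id=2 -> matches Aaron
  - order 5 (Laptop): customer_id=2 -> matches Aaron
  - order 6 (Tablet): customer_id=1 -> matches Frank
  - order 7 (Printer): customer_id=2 -> matches Aaron
  - order 8 (Pen): customer_id=1 -> matches Frank
  - order 9 (Speaker): customer_id=1 -> matches Frank
So 1 of 9 rows is dropped.

SQL:
SELECT a.product, b.name AS customer
FROM orders a
INNER JOIN customers b ON a.customer_id = b.id

Result:
product | customer
--------+---------
Monitor | Fiona   
Mouse   | Aaron   
Charger | Aaron   
Laptop  | Aaron   
Tablet  | Frank   
Printer | Aaron   
Pen     | Frank   
Speaker | Frank   


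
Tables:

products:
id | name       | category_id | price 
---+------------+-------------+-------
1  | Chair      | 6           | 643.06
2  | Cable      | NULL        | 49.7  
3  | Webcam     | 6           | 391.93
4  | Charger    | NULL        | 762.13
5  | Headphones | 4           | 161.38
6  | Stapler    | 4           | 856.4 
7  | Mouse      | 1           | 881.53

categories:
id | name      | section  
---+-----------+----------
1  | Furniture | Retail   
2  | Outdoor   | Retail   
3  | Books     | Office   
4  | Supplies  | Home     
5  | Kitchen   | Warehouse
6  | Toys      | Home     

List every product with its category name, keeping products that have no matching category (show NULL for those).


LEFT JOIN keeps every row from products (the left table); where category_id has no match in categories, the category columns become NULL. Walk through each product:
  - product 1 (Chair): category_id=6 -> matches Toys
  - product 2 (Cable): category_id=NULL, no match -> kept with NULL
  - product 3 (Webcam): category_id=6 -> matches Toys
  - product 4 (Charger): category_id=NULL, no match -> kept with NULL
  - product 5 (Headphones): category_id=4 -> matches Supplies
  - product 6 (Stapler): category_id=4 -> matches Supplies
  - product 7 (Mouse): category_id=1 -> matches Furniture
All 7 rows appear; 2 have NULL category.

SQL:
SELECT a.name, b.name AS category
FROM products a
LEFT JOIN categories b ON a.category_id = b.id

Result:
name       | category 
-----------+----------
Chair      | Toys     
Cable      | NULL     
Webcam     | Toys     
Charger    | NULL     
Headphones | Supplies 
Stapler    | Supplies 
Mouse      | Furniture


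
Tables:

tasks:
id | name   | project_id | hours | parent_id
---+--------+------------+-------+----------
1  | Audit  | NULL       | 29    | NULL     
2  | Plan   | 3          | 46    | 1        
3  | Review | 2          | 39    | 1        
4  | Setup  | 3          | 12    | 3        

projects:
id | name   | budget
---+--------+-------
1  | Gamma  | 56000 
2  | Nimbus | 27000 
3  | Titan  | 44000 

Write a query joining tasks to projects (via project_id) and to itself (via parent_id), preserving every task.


Two LEFT JOINs from the same base table tasks: one to projects via project_id, one to tasks itself via parent_id. Both are LEFT so every task is preserved.
Match against projects:
  - task 1 (Audit): project_id=NULL, no match -> kept with NULL
  - task 2 (Plan): project_id=3 -> matches Titan
  - task 3 (Review): project_id=2 -> matches Nimbus
  - task 4 (Setup): project_id=3 -> matches Titan
Match against tasks (self):
  - task 1 (Audit): parent_id=NULL -> NULL
  - task 2 (Plan): parent_id=1 -> Audit
  - task 3 (Review): parent_id=1 -> Audit
  - task 4 (Setup): parent_id=3 -> Review

SQL:
SELECT a.name, b.name AS project, c.name AS parent
FROM tasks a
LEFT JOIN projects b ON a.project_id = b.id
LEFT JOIN tasks c ON a.parent_id = c.id

Result:
name   | project | parent
-------+---------+-------
Audit  | NULL    | NULL  
Plan   | Titan   | Audit 
Review | Nimbus  | Audit 
Setup  | Titan   | Review


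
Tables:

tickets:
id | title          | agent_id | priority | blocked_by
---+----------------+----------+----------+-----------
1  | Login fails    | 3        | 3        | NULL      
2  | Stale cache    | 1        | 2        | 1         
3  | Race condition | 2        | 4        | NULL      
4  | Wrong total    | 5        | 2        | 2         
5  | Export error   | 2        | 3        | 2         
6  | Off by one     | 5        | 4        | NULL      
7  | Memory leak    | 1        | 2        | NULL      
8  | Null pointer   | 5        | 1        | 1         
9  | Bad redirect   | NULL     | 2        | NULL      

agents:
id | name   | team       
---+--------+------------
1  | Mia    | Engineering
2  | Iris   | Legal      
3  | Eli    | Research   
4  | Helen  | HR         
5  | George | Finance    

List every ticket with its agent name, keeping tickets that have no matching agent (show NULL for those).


LEFT JOIN keeps every row from tickets (the left table); where agent_id has no match in agents, the agent columns become NULL. Walk through each ticket:
  - ticket 1 (Login fails): agent_id=3 -> matches Eli
  - ticket 2 (Stale cache): agent_id=1 -> matches Mia
  - ticket 3 (Race condition): agent_id=2 -> matches Iris
  - ticket 4 (Wrong total): agent_id=5 -> matches George
  - ticket 5 (Export error): agent_id=2 -> matches Iris
  - ticket 6 (Off by one): agent_id=5 -> matches George
  - ticket 7 (Memory leak): agent_id=1 -> matches Mia
  - ticket 8 (Null pointer): agent_id=5 -> matches George
  - ticket 9 (Bad redirect): agent_id=NULL, no match -> kept with NULL
All 9 rows appear; 1 has NULL agent.

SQL:
SELECT a.title, b.name AS agent
FROM tickets a
LEFT JOIN agents b ON a.agent_id = b.id

Result:
title          | agent 
---------------+-------
Login fails    | Eli   
Stale cache    | Mia   
Race condition | Iris  
Wrong total    | George
Export error   | Iris  
Off by one     | George
Memory leak    | Mia   
Null pointer   | George
Bad redirect   | NULL  


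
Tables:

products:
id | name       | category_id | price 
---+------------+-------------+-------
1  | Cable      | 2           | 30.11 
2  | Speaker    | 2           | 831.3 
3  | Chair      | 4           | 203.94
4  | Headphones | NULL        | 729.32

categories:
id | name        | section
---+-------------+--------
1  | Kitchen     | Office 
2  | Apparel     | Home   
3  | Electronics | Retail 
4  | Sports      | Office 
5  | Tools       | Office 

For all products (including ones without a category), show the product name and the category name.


LEFT JOIN keeps every row from products (the left table); where category_id has no match in categories, the category columns become NULL. Walk through each product:
  - product 1 (Cable): category_id=2 -> matches Apparel
  - product 2 (Speaker): category_id=2 -> matches Apparel
  - product 3 (Chair): category_id=4 -> matches Sports
  - product 4 (Headphones): category_id=NULL, no match -> kept with NULL
All 4 rows appear; 1 has NULL category.

SQL:
SELECT a.name, b.name AS category
FROM products a
LEFT JOIN categories b ON a.category_id = b.id

Result:
name       | category
-----------+---------
Cable      | Apparel 
Speaker    | Apparel 
Chair      | Sports  
Headphones | NULL    


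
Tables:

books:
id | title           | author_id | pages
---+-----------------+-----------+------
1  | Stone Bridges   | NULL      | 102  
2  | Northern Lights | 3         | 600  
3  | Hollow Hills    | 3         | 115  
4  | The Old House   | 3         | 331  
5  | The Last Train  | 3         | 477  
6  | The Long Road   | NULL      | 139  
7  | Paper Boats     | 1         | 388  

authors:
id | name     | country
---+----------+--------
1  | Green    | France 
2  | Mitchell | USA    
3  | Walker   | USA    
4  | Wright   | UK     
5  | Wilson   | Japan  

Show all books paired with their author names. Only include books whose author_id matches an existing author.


INNER JOIN keeps only books rows whose author_id matches an id in authors. Walk through each book:
  - book 1 (Stone Bridges): author_id=NULL, no match -> dropped
  - book 2 (Northern Lights): author_id=3 -> matches Walker
  - book 3 (Hollow Hills): author_id=3 -> matches Walker
  - book 4 (The Old House): author_id=3 -> matches Walker
  - book 5 (The Last Train): author_id=3 -> matches Walker
  - book 6 (The Long Road): author_id=NULL, no match -> dropped
  - book 7 (Paper Boats): author_id=1 -> matches Green
So 2 of 7 rows are dropped.

SQL:
SELECT a.title, b.name AS author
FROM books a
INNER JOIN authors b ON a.author_id = b.id

Result:
title           | author
----------------+-------
Northern Lights | Walker
Hollow Hills    | Walker
The Old House   | Walker
The Last Train  | Walker
Paper Boats     | Green 


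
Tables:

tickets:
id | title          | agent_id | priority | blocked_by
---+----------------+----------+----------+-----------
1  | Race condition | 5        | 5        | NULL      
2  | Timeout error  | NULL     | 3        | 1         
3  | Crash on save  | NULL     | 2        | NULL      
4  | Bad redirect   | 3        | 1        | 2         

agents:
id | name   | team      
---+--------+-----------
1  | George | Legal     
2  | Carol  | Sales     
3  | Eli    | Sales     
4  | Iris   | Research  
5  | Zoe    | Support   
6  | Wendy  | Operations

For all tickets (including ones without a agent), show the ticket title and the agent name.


LEFT JOIN keeps every row from tickets (the left table); where agent_id has no match in agents, the agent columns become NULL. Walk through each ticket:
  - ticket 1 (Race condition): agent_id=5 -> matches Zoe
  - ticket 2 (Timeout error): agent_id=NULL, no match -> kept with NULL
  - ticket 3 (Crash on save): agent_id=NULL, no match -> kept with NULL
  - ticket 4 (Bad redirect): agent_id=3 -> matches Eli
All 4 rows appear; 2 have NULL agent.

SQL:
SELECT a.title, b.name AS agent
FROM tickets a
LEFT JOIN agents b ON a.agent_id = b.id

Result:
title          | agent
---------------+------
Race condition | Zoe  
Timeout error  | NULL 
Crash on save  | NULL 
Bad redirect   | Eli  


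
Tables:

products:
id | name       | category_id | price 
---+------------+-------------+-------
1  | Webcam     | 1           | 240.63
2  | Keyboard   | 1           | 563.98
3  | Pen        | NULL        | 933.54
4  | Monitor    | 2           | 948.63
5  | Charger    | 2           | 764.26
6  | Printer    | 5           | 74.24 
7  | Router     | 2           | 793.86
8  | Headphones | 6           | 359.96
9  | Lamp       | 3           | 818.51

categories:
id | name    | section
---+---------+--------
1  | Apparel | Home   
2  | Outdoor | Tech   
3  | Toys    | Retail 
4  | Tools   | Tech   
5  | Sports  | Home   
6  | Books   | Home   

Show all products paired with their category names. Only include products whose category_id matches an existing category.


INNER JOIN keeps only products rows whose category_id matches an id in categories. Walk through each product:
  - product 1 (Webcam): category_id=1 -> matches Apparel
  - product 2 (Keyboard): category_id=1 -> matches Apparel
  - product 3 (Pen): category_id=NULL, no match -> dropped
  - product 4 (Monitor): category_id=2 -> matches Outdoor
  - product 5 (Charger): category_id=2 -> matches Outdoor
  - product 6 (Printer): category_id=5 -> matches Sports
  - product 7 (Router): category_id=2 -> matches Outdoor
  - product 8 (Headphones): category_id=6 -> matches Books
  - product 9 (Lamp): category_id=3 -> matches Toys
So 1 of 9 rows is dropped.

SQL:
SELECT a.name, b.name AS category
FROM products a
INNER JOIN categories b ON a.category_id = b.id

Result:
name       | category
-----------+---------
Webcam     | Apparel 
Keyboard   | Apparel 
Monitor    | Outdoor 
Charger    | Outdoor 
Printer    | Sports  
Router     | Outdoor 
Headphones | Books   
Lamp       | Toys    


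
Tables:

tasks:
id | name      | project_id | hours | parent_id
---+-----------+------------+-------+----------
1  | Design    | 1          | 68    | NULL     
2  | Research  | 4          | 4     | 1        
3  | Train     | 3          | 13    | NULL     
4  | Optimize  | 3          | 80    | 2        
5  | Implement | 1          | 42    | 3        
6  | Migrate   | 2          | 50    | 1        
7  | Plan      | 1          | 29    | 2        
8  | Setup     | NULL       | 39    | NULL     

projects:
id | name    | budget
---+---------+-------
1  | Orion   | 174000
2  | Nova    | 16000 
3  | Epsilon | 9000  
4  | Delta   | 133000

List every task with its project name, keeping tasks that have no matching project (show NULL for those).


LEFT JOIN keeps every row from tasks (the left table); where project_id has no match in projects, the project columns become NULL. Walk through each task:
  - task 1 (Design): project_id=1 -> matches Orion
  - task 2 (Research): project_id=4 -> matches Delta
  - task 3 (Train): project_id=3 -> matches Epsilon
  - task 4 (Optimize): project_id=3 -> matches Epsilon
  - task 5 (Implement): project_id=1 -> matches Orion
  - task 6 (Migrate): project_id=2 -> matches Nova
  - task 7 (Plan): project_id=1 -> matches Orion
  - task 8 (Setup): project_id=NULL, no match -> kept with NULL
All 8 rows appear; 1 has NULL project.

SQL:
SELECT a.name, b.name AS project
FROM tasks a
LEFT JOIN projects b ON a.project_id = b.id

Result:
name      | project
----------+--------
Design    | Orion  
Research  | Delta  
Train     | Epsilon
Optimize  | Epsilon
Implement | Orion  
Migrate   | Nova   
Plan      | Orion  
Setup     | NULL   


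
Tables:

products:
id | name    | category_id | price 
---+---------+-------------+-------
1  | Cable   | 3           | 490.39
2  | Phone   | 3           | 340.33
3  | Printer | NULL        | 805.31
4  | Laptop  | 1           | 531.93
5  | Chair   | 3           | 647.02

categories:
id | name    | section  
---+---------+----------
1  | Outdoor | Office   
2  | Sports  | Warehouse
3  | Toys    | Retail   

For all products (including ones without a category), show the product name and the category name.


LEFT JOIN keeps every row from products (the left table); where category_id has no match in categories, the category columns become NULL. Walk through each product:
  - product 1 (Cable): category_id=3 -> matches Toys
  - product 2 (Phone): category_id=3 -> matches Toys
  - product 3 (Printer): category_id=NULL, no match -> kept with NULL
  - product 4 (Laptop): category_id=1 -> matches Outdoor
  - product 5 (Chair): category_id=3 -> matches Toys
All 5 rows appear; 1 has NULL category.

SQL:
SELECT a.name, b.name AS category
FROM products a
LEFT JOIN categories b ON a.category_id = b.id

Result:
name    | category
--------+---------
Cable   | Toys    
Phone   | Toys    
Printer | NULL    
Laptop  | Outdoor 
Chair   | Toys    


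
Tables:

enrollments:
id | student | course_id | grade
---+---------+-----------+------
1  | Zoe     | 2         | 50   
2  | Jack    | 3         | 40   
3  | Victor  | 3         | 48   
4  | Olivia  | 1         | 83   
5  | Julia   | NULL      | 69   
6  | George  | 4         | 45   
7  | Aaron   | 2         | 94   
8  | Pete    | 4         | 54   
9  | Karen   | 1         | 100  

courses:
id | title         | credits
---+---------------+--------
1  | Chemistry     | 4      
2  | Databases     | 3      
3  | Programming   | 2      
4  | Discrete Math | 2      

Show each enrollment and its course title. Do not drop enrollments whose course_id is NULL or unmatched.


LEFT JOIN keeps every row from enrollments (the left table); where course_id has no match in courses, the course columns become NULL. Walk through each enrollment:
  - enrollment 1 (Zoe): course_id=2 -> matches Databases
  - enrollment 2 (Jack): course_id=3 -> matches Programming
  - enrollment 3 (Victor): course_id=3 -> matches Programming
  - enrollment 4 (Olivia): course_id=1 -> matches Chemistry
  - enrollment 5 (Julia): course_id=NULL, no match -> kept with NULL
  - enrollment 6 (George): course_id=4 -> matches Discrete Math
  - enrollment 7 (Aaron): course_id=2 -> matches Databases
  - enrollment 8 (Pete): course_id=4 -> matches Discrete Math
  - enrollment 9 (Karen): course_id=1 -> matches Chemistry
All 9 rows appear; 1 has NULL course.

SQL:
SELECT a.student, b.title AS course
FROM enrollments a
LEFT JOIN courses b ON a.course_id = b.id

Result:
student | course       
--------+--------------
Zoe     | Databases    
Jack    | Programming  
Victor  | Programming  
Olivia  | Chemistry    
Julia   | NULL         
George  | Discrete Math
Aaron   | Databases    
Pete    | Discrete Math
Karen   | Chemistry    


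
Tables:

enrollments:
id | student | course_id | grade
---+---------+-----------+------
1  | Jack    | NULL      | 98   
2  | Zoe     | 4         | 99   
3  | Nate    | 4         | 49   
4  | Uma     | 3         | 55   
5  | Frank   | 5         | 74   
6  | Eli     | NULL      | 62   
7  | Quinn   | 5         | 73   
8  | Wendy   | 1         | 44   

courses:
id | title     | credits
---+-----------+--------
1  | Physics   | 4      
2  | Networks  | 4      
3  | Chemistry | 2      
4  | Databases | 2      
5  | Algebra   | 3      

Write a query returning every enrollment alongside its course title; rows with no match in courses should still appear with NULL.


LEFT JOIN keeps every row from enrollments (the left table); where course_id has no match in courses, the course columns become NULL. Walk through each enrollment:
  - enrollment 1 (Jack): course_id=NULL, no match -> kept with NULL
  - enrollment 2 (Zoe): course_id=4 -> matches Databases
  - enrollment 3 (Nate): course_id=4 -> matches Databases
  - enrollment 4 (Uma): course_id=3 -> matches Chemistry
  - enrollment 5 (Frank): course_id=5 -> matches Algebra
  - enrollment 6 (Eli): course_id=NULL, no match -> kept with NULL
  - enrollment 7 (Quinn): course_id=5 -> matches Algebra
  - enrollment 8 (Wendy): course_id=1 -> matches Physics
All 8 rows appear; 2 have NULL course.

SQL:
SELECT a.student, b.title AS course
FROM enrollments a
LEFT JOIN courses b ON a.course_id = b.id

Result:
student | course   
--------+----------
Jack    | NULL     
Zoe     | Databases
Nate    | Databases
Uma     | Chemistry
Frank   | Algebra  
Eli     | NULL     
Quinn   | Algebra  
Wendy   | Physics  


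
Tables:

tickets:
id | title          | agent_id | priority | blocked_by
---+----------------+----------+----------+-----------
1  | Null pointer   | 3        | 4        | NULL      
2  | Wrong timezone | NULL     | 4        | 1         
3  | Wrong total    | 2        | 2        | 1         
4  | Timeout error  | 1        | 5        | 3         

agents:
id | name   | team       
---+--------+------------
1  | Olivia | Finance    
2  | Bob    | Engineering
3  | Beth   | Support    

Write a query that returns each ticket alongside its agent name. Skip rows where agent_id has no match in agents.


INNER JOIN keeps only tickets rows whose agent_id matches an id in agents. Walk through each ticket:
  - ticket 1 (Null pointer): agent_id=3 -> matches Beth
  - ticket 2 (Wrong timezone): agent_id=NULL, no match -> dropped
  - ticket 3 (Wrong total): agent_id=2 -> matches Bob
  - ticket 4 (Timeout error): agent_id=1 -> matches Olivia
So 1 of 4 rows is dropped.

SQL:
SELECT a.title, b.name AS agent
FROM tickets a
INNER JOIN agents b ON a.agent_id = b.id

Result:
title         | agent 
--------------+-------
Null pointer  | Beth  
Wrong total   | Bob   
Timeout error | Olivia


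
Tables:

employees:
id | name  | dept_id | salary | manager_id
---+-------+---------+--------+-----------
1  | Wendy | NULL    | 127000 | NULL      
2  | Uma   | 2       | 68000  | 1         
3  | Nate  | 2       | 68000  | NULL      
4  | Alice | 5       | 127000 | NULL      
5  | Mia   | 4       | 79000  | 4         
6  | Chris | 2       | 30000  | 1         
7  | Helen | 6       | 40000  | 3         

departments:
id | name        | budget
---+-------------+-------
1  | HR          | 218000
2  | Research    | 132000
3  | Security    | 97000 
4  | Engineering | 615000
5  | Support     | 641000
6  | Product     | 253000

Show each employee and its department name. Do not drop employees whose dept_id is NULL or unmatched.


LEFT JOIN keeps every row from employees (the left table); where dept_id has no match in departments, the department columns become NULL. Walk through each employee:
  - employee 1 (Wendy): dept_id=NULL, no match -> kept with NULL
  - employee 2 (Uma): dept_id=2 -> matches Research
  - employee 3 (Nate): dept_id=2 -> matches Research
  - employee 4 (Alice): dept_id=5 -> matches Support
  - employee 5 (Mia): dept_id=4 -> matches Engineering
  - employee 6 (Chris): dept_id=2 -> matches Research
  - employee 7 (Helen): dept_id=6 -> matches Product
All 7 rows appear; 1 has NULL department.

SQL:
SELECT a.name, b.name AS department
FROM employees a
LEFT JOIN departments b ON a.dept_id = b.id

Result:
name  | department 
------+------------
Wendy | NULL       
Uma   | Research   
Nate  | Research   
Alice | Support    
Mia   | Engineering
Chris | Research   
Helen | Product    
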